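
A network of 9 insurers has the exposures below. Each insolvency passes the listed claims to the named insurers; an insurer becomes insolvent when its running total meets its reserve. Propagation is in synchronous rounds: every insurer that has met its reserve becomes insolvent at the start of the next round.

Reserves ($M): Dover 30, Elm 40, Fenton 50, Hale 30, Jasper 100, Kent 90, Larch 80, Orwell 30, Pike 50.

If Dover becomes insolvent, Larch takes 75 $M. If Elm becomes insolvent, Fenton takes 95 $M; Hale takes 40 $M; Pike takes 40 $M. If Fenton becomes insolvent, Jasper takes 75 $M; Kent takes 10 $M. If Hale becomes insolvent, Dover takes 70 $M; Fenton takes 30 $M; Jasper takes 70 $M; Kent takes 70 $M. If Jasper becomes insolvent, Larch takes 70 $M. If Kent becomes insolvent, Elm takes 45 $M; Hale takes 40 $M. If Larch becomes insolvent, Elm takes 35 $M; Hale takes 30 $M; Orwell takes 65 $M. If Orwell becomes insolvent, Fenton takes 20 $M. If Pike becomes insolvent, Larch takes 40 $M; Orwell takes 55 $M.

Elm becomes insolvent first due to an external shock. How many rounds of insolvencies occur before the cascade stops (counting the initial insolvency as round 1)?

Round 1 — Elm becomes insolvent (initial).
  Fenton: +95 → 95 ≥ 50
  Hale: +40 → 40 ≥ 30
  Pike: +40 → 40 < 50
Round 2 — Fenton, Hale become insolvent.
  Dover: +70 → 70 ≥ 30
  Jasper: +75+70 → 145 ≥ 100
  Kent: +10+70 → 80 < 90
Round 3 — Dover, Jasper become insolvent.
  Larch: +75+70 → 145 ≥ 80
Round 4 — Larch becomes insolvent.
  Orwell: +65 → 65 ≥ 30
Round 5 — Orwell becomes insolvent.
No further insolvencies.

5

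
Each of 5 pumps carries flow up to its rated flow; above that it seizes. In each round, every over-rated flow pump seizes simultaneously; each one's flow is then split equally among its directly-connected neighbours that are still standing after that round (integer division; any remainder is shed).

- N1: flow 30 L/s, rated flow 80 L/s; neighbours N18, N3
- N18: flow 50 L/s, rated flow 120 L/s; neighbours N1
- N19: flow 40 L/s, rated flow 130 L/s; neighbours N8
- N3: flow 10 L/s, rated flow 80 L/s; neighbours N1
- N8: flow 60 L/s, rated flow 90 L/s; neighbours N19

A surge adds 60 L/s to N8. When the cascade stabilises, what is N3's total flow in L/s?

Round 1 — N8 at 120 > 90. N8 seizes.
  N8 sheds 120 L/s to N19: 120 each.
    N19: 40+120 = 160 > 130
Round 2 — N19 seizes.
  N19 sheds 160 L/s: no online neighbours, lost.
No further seizures.

10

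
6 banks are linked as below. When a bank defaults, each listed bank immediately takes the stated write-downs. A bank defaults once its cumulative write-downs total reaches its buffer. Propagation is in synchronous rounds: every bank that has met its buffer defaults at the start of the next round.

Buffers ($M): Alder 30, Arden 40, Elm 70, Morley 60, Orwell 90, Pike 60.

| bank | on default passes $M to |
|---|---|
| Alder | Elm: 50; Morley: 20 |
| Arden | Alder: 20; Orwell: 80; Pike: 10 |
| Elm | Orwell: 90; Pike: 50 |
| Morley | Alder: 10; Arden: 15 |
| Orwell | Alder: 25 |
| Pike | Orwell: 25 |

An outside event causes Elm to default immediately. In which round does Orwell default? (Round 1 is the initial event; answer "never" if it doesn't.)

Round 1 — Elm defaults (initial).
  Orwell: +90 → 90 ≥ 90
  Pike: +50 → 50 < 60
Round 2 — Orwell defaults.
  Alder: +25 → 25 < 30
No further defaults.

2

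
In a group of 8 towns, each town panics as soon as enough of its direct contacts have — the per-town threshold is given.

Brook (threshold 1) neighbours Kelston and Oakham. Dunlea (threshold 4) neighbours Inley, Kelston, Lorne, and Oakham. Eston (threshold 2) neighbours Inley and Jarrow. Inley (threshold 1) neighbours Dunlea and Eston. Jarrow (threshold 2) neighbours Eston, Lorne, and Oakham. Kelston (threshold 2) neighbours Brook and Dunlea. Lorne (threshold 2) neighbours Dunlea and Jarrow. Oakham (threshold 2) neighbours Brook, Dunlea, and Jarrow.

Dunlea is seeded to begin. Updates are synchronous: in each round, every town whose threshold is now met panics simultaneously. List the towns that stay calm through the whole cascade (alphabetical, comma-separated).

Round 1 — Dunlea panics (initial).
Round 2 — checking thresholds:
  Inley: 1 of 2 neighbours ≥ 1, panics.
  Kelston: 1 of 2 neighbours < 2, not yet.
  Lorne: 1 of 2 neighbours < 2, not yet.
  Oakham: 1 of 3 neighbours < 2, not yet.
Round 3 — no new panics; cascade stops.

Brook, Eston, Jarrow, Kelston, Lorne, Oakham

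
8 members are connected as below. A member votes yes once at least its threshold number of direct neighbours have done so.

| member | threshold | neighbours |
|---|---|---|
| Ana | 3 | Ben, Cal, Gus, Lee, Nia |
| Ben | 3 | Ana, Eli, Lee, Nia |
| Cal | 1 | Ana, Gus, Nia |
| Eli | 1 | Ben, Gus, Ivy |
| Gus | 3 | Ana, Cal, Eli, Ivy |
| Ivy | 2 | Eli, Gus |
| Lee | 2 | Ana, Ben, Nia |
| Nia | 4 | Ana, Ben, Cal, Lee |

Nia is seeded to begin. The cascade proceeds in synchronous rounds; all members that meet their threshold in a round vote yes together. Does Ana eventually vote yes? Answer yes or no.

no

Round 1 — Nia votes yes (initial).
Round 2 — checking thresholds:
  Ana: 1 of 5 neighbours < 3, not yet.
  Ben: 1 of 4 neighbours < 3, not yet.
  Cal: 1 of 3 neighbours ≥ 1, votes yes.
  Lee: 1 of 3 neighbours < 2, not yet.
Round 3 — no new yes votes; cascade stops.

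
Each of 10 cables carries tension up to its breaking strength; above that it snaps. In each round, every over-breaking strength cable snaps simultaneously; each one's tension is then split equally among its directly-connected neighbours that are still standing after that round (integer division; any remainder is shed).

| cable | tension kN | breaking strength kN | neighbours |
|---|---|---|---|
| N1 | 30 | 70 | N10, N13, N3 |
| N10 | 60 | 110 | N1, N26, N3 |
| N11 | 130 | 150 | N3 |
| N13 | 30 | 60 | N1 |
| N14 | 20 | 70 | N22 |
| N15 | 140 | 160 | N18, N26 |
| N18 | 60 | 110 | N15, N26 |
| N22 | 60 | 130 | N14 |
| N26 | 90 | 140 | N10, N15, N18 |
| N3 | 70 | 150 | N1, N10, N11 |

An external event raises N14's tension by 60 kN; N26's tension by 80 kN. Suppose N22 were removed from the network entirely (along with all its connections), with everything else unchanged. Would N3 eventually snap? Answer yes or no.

With N22 removed:
Round 1 — N14 at 80 > 70; N26 at 170 > 140. N14, N26 snap.
  N14 sheds 80 kN: no online neighbours, lost.
  N26 sheds 170 kN to N10, N15, N18: 56 each (2 lost).
    N10: 60+56 = 116 > 110
    N15: 140+56 = 196 > 160
    N18: 60+56 = 116 > 110
Round 2 — N10, N15, N18 snap.
  N10 sheds 116 kN to N1, N3: 58 each.
    N1: 30+58 = 88 > 70
    N3: 70+58 = 128 ≤ 150
  N15 sheds 196 kN: no online neighbours, lost.
  N18 sheds 116 kN: no online neighbours, lost.
Round 3 — N1 snaps.
  N1 sheds 88 kN to N13, N3: 44 each.
    N13: 30+44 = 74 > 60
    N3: 128+44 = 172 > 150
Round 4 — N13, N3 snap.
  N13 sheds 74 kN: no online neighbours, lost.
  N3 sheds 172 kN to N11: 172 each.
    N11: 130+172 = 302 > 150
Round 5 — N11 snaps.
  N11 sheds 302 kN: no online neighbours, lost.
No further breaks.

yes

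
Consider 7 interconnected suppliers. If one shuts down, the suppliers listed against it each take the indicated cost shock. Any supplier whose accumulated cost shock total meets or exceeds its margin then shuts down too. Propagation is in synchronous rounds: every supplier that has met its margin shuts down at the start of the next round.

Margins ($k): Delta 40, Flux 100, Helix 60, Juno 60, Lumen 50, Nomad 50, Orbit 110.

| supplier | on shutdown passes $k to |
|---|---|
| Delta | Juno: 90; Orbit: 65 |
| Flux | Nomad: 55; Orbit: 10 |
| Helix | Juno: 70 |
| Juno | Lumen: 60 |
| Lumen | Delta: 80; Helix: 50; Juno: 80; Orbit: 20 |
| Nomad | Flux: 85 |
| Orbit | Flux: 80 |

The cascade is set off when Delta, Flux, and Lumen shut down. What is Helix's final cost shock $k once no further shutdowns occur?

Round 1 — Delta, Flux, Lumen shut down (initial).
  Helix: +50 → 50 < 60
  Juno: +90+80 → 170 ≥ 60
  Nomad: +55 → 55 ≥ 50
  Orbit: +65+10+20 → 95 < 110
Round 2 — Juno, Nomad shut down.
No further shutdowns.

50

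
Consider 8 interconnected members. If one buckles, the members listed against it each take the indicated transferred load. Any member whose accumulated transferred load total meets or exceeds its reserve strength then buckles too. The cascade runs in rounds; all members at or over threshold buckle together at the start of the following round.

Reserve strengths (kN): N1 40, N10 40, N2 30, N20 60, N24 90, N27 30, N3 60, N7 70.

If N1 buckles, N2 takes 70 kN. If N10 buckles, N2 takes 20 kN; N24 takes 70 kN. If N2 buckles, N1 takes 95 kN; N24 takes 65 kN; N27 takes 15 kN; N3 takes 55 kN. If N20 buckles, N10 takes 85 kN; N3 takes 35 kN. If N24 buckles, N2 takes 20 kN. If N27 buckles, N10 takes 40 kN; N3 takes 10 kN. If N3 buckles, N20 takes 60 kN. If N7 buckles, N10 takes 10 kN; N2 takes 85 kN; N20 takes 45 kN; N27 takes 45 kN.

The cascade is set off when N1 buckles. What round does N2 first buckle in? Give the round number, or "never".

2

Round 1 — N1 buckles (initial).
  N2: +70 → 70 ≥ 30
Round 2 — N2 buckles.
  N24: +65 → 65 < 90
  N27: +15 → 15 < 30
  N3: +55 → 55 < 60
No further bucklings.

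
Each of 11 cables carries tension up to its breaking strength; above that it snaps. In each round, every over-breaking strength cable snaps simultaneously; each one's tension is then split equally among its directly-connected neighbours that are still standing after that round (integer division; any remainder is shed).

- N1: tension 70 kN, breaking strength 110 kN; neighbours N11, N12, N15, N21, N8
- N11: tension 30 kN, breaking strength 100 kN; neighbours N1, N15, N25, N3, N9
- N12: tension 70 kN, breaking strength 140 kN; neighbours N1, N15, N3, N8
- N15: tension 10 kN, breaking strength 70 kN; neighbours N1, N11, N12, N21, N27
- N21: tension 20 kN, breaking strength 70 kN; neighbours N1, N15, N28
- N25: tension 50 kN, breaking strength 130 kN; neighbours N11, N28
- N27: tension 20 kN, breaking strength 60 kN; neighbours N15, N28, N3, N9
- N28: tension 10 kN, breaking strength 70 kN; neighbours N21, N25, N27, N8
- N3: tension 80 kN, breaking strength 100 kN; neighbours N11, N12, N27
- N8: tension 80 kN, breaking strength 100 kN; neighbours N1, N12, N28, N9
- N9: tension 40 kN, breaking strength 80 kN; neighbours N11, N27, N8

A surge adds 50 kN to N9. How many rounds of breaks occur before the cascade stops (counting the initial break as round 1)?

Round 1 — N9 at 90 > 80. N9 snaps.
  N9 sheds 90 kN to N11, N27, N8: 30 each.
    N11: 30+30 = 60 ≤ 100
    N27: 20+30 = 50 ≤ 60
    N8: 80+30 = 110 > 100
Round 2 — N8 snaps.
  N8 sheds 110 kN to N1, N12, N28: 36 each (2 lost).
    N1: 70+36 = 106 ≤ 110
    N12: 70+36 = 106 ≤ 140
    N28: 10+36 = 46 ≤ 70
No further breaks.

2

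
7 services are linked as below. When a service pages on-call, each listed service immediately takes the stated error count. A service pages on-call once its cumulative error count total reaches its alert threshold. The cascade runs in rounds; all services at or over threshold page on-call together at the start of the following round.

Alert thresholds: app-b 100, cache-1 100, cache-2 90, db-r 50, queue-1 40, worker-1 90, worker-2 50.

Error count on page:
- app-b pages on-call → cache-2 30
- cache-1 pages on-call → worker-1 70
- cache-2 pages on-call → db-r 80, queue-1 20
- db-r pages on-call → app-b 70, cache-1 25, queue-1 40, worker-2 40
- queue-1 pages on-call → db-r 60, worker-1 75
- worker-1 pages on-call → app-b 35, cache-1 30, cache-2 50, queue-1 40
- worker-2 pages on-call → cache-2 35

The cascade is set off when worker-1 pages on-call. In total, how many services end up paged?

4

Round 1 — worker-1 pages on-call (initial).
  app-b: +35 → 35 < 100
  cache-1: +30 → 30 < 100
  cache-2: +50 → 50 < 90
  queue-1: +40 → 40 ≥ 40
Round 2 — queue-1 pages on-call.
  db-r: +60 → 60 ≥ 50
Round 3 — db-r pages on-call.
  app-b: +70 → 105 ≥ 100
  cache-1: +25 → 55 < 100
  worker-2: +40 → 40 < 50
Round 4 — app-b pages on-call.
  cache-2: +30 → 80 < 90
No further pages.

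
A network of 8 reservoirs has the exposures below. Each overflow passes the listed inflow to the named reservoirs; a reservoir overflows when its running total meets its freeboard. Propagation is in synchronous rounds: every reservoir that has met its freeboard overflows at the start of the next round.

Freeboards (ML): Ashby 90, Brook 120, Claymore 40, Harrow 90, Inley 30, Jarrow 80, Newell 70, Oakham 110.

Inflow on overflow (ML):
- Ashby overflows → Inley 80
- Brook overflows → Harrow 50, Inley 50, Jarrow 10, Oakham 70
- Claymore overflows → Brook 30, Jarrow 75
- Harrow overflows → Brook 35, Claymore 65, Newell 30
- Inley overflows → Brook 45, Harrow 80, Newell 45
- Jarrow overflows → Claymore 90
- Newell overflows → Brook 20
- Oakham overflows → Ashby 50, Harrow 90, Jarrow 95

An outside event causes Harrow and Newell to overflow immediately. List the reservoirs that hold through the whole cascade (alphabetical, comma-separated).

Ashby, Brook, Inley, Jarrow, Oakham

Round 1 — Harrow, Newell overflow (initial).
  Brook: +35+20 → 55 < 120
  Claymore: +65 → 65 ≥ 40
Round 2 — Claymore overflows.
  Brook: +30 → 85 < 120
  Jarrow: +75 → 75 < 80
No further overflows.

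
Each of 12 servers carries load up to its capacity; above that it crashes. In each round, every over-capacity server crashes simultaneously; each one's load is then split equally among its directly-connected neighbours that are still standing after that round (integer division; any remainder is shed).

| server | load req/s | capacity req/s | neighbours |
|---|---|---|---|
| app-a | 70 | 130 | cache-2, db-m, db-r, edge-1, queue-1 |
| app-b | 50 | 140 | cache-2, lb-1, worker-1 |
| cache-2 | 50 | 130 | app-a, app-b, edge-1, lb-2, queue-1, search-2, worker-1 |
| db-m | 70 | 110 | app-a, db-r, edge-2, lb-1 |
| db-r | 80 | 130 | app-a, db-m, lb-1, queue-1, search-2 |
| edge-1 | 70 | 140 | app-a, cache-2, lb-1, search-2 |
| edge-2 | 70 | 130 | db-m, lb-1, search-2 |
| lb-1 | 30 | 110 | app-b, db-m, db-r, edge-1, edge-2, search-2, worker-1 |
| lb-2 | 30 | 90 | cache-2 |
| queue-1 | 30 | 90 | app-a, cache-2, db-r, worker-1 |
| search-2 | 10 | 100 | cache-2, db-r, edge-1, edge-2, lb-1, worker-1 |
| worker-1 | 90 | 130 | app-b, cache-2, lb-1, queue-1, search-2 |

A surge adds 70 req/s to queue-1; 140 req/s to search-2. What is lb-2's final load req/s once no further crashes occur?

Round 1 — queue-1 at 100 > 90; search-2 at 150 > 100. queue-1, search-2 crash.
  queue-1 sheds 100 req/s to app-a, cache-2, db-r, worker-1: 25 each.
    app-a: 70+25 = 95 ≤ 130
    cache-2: 50+25 = 75 ≤ 130
    db-r: 80+25 = 105 ≤ 130
    worker-1: 90+25 = 115 ≤ 130
  search-2 sheds 150 req/s to cache-2, db-r, edge-1, edge-2, lb-1, worker-1: 25 each.
    cache-2: 75+25 = 100 ≤ 130
    db-r: 105+25 = 130 ≤ 130
    edge-1: 70+25 = 95 ≤ 140
    edge-2: 70+25 = 95 ≤ 130
    lb-1: 30+25 = 55 ≤ 110
    worker-1: 115+25 = 140 > 130
Round 2 — worker-1 crashes.
  worker-1 sheds 140 req/s to app-b, cache-2, lb-1: 46 each (2 lost).
    app-b: 50+46 = 96 ≤ 140
    cache-2: 100+46 = 146 > 130
    lb-1: 55+46 = 101 ≤ 110
Round 3 — cache-2 crashes.
  cache-2 sheds 146 req/s to app-a, app-b, edge-1, lb-2: 36 each (2 lost).
    app-a: 95+36 = 131 > 130
    app-b: 96+36 = 132 ≤ 140
    edge-1: 95+36 = 131 ≤ 140
    lb-2: 30+36 = 66 ≤ 90
Round 4 — app-a crashes.
  app-a sheds 131 req/s to db-m, db-r, edge-1: 43 each (2 lost).
    db-m: 70+43 = 113 > 110
    db-r: 130+43 = 173 > 130
    edge-1: 131+43 = 174 > 140
Round 5 — db-m, db-r, edge-1 crash.
  db-m sheds 113 req/s to edge-2, lb-1: 56 each (1 lost).
    edge-2: 95+56 = 151 > 130
    lb-1: 101+56 = 157 > 110
  db-r sheds 173 req/s to lb-1: 173 each.
    lb-1: 157+173 = 330 > 110
  edge-1 sheds 174 req/s to lb-1: 174 each.
    lb-1: 330+174 = 504 > 110
Round 6 — edge-2, lb-1 crash.
  edge-2 sheds 151 req/s: no online neighbours, lost.
  lb-1 sheds 504 req/s to app-b: 504 each.
    app-b: 132+504 = 636 > 140
Round 7 — app-b crashes.
  app-b sheds 636 req/s: no online neighbours, lost.
No further crashes.

66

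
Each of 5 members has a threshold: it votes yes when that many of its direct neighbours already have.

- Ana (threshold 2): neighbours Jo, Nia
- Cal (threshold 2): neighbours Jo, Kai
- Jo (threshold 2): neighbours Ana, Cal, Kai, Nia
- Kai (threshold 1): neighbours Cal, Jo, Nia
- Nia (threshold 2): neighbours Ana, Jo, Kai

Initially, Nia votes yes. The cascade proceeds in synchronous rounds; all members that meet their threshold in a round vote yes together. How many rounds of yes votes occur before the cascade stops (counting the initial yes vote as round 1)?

Round 1 — Nia votes yes (initial).
Round 2 — checking thresholds:
  Ana: 1 of 2 neighbours < 2, holds.
  Jo: 1 of 4 neighbours < 2, holds.
  Kai: 1 of 3 neighbours ≥ 1, votes yes.
Round 3 — checking thresholds:
  Ana: 1 of 2 neighbours < 2, holds.
  Cal: 1 of 2 neighbours < 2, holds.
  Jo: 2 of 4 neighbours ≥ 2, votes yes.
Round 4 — checking thresholds:
  Ana: 2 of 2 neighbours ≥ 2, votes yes.
  Cal: 2 of 2 neighbours ≥ 2, votes yes.
Round 5 — no new yes votes; cascade stops.

4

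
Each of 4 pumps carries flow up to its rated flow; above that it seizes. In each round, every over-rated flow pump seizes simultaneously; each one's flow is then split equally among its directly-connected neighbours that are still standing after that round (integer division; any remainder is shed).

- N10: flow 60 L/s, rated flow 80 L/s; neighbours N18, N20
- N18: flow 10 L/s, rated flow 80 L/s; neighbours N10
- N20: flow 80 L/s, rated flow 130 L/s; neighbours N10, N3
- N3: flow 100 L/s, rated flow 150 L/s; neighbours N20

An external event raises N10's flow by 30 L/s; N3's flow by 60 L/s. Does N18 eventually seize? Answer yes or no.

no

Round 1 — N10 at 90 > 80; N3 at 160 > 150. N10, N3 seize.
  N10 sheds 90 L/s to N18, N20: 45 each.
    N18: 10+45 = 55 ≤ 80
    N20: 80+45 = 125 ≤ 130
  N3 sheds 160 L/s to N20: 160 each.
    N20: 125+160 = 285 > 130
Round 2 — N20 seizes.
  N20 sheds 285 L/s: no online neighbours, lost.
No further seizures.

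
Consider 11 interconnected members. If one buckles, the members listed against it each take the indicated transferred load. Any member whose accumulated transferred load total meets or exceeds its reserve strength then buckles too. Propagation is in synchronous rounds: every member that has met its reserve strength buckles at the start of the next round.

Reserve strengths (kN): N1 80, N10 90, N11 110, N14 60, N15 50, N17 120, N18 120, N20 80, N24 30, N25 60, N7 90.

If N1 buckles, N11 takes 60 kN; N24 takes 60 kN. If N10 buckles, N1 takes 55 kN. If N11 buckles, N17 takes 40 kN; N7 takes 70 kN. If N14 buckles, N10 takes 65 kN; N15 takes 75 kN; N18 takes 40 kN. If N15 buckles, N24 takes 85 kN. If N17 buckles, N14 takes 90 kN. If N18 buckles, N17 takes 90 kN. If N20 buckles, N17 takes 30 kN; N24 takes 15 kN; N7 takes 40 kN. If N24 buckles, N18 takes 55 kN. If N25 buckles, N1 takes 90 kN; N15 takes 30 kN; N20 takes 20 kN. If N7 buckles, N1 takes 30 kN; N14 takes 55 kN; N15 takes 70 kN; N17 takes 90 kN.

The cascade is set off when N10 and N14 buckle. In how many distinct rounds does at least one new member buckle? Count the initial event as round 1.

3

Round 1 — N10, N14 buckle (initial).
  N1: +55 → 55 < 80
  N15: +75 → 75 ≥ 50
  N18: +40 → 40 < 120
Round 2 — N15 buckles.
  N24: +85 → 85 ≥ 30
Round 3 — N24 buckles.
  N18: +55 → 95 < 120
No further bucklings.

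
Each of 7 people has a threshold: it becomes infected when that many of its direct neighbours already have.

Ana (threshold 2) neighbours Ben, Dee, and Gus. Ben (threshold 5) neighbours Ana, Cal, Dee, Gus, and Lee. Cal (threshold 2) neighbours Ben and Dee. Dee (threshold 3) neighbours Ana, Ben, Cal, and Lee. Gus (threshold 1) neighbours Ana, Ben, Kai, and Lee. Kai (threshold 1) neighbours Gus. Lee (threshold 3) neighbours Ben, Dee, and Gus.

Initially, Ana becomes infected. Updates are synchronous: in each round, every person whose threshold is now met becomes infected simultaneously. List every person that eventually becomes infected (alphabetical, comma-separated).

Ana, Gus, Kai

Round 1 — Ana becomes infected (initial).
Round 2 — checking thresholds:
  Ben: 1 of 5 neighbours < 5, holds.
  Dee: 1 of 4 neighbours < 3, holds.
  Gus: 1 of 4 neighbours ≥ 1, becomes infected.
Round 3 — checking thresholds:
  Ben: 2 of 5 neighbours < 5, holds.
  Dee: 1 of 4 neighbours < 3, holds.
  Kai: 1 of 1 neighbours ≥ 1, becomes infected.
  Lee: 1 of 3 neighbours < 3, holds.
Round 4 — no new infections; cascade stops.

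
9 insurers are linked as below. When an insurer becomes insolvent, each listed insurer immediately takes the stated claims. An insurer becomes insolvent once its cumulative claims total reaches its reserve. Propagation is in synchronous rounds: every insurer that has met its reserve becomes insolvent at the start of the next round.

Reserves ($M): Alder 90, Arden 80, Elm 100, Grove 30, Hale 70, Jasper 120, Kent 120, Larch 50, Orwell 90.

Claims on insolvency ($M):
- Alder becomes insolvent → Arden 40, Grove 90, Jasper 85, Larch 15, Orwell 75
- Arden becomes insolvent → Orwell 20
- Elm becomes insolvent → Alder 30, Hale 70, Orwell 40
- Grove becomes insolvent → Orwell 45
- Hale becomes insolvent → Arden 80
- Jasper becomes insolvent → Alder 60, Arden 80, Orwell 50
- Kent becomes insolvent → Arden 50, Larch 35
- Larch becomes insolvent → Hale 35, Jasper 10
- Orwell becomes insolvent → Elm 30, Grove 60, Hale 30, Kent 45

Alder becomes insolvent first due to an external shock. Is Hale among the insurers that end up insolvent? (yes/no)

no

Round 1 — Alder becomes insolvent (initial).
  Arden: +40 → 40 < 80
  Grove: +90 → 90 ≥ 30
  Jasper: +85 → 85 < 120
  Larch: +15 → 15 < 50
  Orwell: +75 → 75 < 90
Round 2 — Grove becomes insolvent.
  Orwell: +45 → 120 ≥ 90
Round 3 — Orwell becomes insolvent.
  Elm: +30 → 30 < 100
  Hale: +30 → 30 < 70
  Kent: +45 → 45 < 120
No further insolvencies.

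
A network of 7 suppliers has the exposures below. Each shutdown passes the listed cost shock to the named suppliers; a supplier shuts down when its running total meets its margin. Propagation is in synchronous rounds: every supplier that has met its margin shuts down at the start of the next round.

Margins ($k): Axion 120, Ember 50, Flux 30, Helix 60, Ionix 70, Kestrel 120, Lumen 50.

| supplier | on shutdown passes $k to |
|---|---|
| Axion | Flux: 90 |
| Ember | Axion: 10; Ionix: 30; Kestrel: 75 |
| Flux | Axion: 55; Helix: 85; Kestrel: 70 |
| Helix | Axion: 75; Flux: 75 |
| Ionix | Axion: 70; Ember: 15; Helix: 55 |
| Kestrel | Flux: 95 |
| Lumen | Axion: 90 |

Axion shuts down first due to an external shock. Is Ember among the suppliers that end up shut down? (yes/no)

Round 1 — Axion shuts down (initial).
  Flux: +90 → 90 ≥ 30
Round 2 — Flux shuts down.
  Helix: +85 → 85 ≥ 60
  Kestrel: +70 → 70 < 120
Round 3 — Helix shuts down.
No further shutdowns.

no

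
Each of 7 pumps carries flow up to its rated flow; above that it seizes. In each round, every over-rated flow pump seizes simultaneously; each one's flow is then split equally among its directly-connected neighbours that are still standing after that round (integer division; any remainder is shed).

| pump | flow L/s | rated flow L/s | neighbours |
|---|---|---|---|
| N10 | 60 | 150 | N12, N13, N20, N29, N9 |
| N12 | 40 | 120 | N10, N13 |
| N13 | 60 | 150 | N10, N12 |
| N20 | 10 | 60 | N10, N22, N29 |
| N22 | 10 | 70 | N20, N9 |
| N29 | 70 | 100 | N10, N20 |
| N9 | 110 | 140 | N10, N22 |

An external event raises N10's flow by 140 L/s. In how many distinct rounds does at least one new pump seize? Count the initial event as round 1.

Round 1 — N10 at 200 > 150. N10 seizes.
  N10 sheds 200 L/s to N12, N13, N20, N29, N9: 40 each.
    N12: 40+40 = 80 ≤ 120
    N13: 60+40 = 100 ≤ 150
    N20: 10+40 = 50 ≤ 60
    N29: 70+40 = 110 > 100
    N9: 110+40 = 150 > 140
Round 2 — N29, N9 seize.
  N29 sheds 110 L/s to N20: 110 each.
    N20: 50+110 = 160 > 60
  N9 sheds 150 L/s to N22: 150 each.
    N22: 10+150 = 160 > 70
Round 3 — N20, N22 seize.
  N20 sheds 160 L/s: no online neighbours, lost.
  N22 sheds 160 L/s: no online neighbours, lost.
No further seizures.

3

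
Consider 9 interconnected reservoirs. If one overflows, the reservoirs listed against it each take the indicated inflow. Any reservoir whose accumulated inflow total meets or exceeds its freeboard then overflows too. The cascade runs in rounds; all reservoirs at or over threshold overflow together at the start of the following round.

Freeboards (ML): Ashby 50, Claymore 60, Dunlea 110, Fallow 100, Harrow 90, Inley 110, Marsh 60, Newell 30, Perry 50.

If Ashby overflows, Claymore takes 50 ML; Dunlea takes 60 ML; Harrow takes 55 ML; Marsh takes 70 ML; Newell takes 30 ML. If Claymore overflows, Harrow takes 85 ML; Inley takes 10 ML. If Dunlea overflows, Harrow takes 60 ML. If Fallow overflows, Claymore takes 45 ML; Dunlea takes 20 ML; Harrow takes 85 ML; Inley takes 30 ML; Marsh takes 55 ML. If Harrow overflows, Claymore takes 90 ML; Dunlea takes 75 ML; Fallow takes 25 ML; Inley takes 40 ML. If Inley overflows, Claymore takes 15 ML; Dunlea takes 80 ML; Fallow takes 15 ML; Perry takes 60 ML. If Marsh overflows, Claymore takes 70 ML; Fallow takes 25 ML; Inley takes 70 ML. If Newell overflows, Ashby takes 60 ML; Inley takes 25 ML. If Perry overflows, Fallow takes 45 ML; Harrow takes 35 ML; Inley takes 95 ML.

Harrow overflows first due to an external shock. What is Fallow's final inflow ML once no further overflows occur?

Round 1 — Harrow overflows (initial).
  Claymore: +90 → 90 ≥ 60
  Dunlea: +75 → 75 < 110
  Fallow: +25 → 25 < 100
  Inley: +40 → 40 < 110
Round 2 — Claymore overflows.
  Inley: +10 → 50 < 110
No further overflows.

25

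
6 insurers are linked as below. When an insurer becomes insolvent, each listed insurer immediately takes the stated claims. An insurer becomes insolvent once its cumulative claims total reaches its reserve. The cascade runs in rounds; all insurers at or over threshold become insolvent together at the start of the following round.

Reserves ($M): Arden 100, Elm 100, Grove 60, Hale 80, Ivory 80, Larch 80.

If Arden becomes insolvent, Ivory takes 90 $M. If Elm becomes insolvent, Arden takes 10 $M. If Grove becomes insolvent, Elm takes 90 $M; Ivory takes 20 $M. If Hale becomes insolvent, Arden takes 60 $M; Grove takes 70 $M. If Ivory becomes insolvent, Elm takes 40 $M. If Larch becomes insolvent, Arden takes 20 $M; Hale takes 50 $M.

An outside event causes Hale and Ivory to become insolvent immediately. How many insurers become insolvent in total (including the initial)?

Round 1 — Hale, Ivory become insolvent (initial).
  Arden: +60 → 60 < 100
  Elm: +40 → 40 < 100
  Grove: +70 → 70 ≥ 60
Round 2 — Grove becomes insolvent.
  Elm: +90 → 130 ≥ 100
Round 3 — Elm becomes insolvent.
  Arden: +10 → 70 < 100
No further insolvencies.

4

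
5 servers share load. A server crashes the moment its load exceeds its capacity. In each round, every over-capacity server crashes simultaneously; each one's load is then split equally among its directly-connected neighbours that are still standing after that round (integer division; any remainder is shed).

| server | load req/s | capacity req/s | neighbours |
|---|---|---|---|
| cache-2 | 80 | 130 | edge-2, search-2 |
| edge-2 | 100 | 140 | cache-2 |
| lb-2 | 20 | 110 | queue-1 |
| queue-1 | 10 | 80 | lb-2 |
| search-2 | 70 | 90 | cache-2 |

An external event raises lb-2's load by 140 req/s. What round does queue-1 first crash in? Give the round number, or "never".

2

Round 1 — lb-2 at 160 > 110. lb-2 crashes.
  lb-2 sheds 160 req/s to queue-1: 160 each.
    queue-1: 10+160 = 170 > 80
Round 2 — queue-1 crashes.
  queue-1 sheds 170 req/s: no online neighbours, lost.
No further crashes.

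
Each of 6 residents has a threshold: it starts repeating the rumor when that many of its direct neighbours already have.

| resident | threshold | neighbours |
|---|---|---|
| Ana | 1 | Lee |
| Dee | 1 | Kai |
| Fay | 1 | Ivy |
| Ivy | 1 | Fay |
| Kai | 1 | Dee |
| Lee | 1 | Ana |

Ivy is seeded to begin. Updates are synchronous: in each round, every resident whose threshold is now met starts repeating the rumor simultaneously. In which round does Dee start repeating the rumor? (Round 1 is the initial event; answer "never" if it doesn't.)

Round 1 — Ivy starts repeating the rumor (initial).
Round 2 — checking thresholds:
  Fay: 1 of 1 neighbours ≥ 1, starts repeating the rumor.
Round 3 — no new spreads; cascade stops.

never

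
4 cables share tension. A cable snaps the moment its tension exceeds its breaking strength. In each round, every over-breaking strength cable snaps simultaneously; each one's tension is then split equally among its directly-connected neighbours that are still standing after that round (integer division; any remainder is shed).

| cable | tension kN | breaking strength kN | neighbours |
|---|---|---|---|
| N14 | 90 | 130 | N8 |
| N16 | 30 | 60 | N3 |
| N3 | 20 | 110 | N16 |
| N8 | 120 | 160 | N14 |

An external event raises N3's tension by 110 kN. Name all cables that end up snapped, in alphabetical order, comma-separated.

Round 1 — N3 at 130 > 110. N3 snaps.
  N3 sheds 130 kN to N16: 130 each.
    N16: 30+130 = 160 > 60
Round 2 — N16 snaps.
  N16 sheds 160 kN: no online neighbours, lost.
No further breaks.

N16, N3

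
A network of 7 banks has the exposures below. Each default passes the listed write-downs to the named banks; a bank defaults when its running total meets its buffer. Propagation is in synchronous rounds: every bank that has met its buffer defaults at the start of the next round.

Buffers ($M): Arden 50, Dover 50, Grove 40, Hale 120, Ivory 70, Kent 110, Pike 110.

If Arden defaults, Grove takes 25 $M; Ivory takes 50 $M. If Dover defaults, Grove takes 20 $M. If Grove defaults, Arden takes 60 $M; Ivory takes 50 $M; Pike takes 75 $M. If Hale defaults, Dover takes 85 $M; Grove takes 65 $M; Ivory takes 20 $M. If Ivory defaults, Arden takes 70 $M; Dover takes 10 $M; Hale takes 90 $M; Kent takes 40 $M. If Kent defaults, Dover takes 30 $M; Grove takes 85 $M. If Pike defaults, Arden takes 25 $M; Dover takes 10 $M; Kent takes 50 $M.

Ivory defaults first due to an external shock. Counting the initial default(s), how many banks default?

Round 1 — Ivory defaults (initial).
  Arden: +70 → 70 ≥ 50
  Dover: +10 → 10 < 50
  Hale: +90 → 90 < 120
  Kent: +40 → 40 < 110
Round 2 — Arden defaults.
  Grove: +25 → 25 < 40
No further defaults.

2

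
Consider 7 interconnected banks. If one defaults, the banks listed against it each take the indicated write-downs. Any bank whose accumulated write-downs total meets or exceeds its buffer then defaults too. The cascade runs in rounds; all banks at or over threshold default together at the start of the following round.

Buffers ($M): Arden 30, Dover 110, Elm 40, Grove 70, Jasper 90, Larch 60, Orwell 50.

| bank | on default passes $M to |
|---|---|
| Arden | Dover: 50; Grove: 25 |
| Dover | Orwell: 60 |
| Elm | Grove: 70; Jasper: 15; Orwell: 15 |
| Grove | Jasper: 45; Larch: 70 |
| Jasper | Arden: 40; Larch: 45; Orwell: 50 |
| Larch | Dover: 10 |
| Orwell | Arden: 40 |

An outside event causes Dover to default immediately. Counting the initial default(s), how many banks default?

3

Round 1 — Dover defaults (initial).
  Orwell: +60 → 60 ≥ 50
Round 2 — Orwell defaults.
  Arden: +40 → 40 ≥ 30
Round 3 — Arden defaults.
  Grove: +25 → 25 < 70
No further defaults.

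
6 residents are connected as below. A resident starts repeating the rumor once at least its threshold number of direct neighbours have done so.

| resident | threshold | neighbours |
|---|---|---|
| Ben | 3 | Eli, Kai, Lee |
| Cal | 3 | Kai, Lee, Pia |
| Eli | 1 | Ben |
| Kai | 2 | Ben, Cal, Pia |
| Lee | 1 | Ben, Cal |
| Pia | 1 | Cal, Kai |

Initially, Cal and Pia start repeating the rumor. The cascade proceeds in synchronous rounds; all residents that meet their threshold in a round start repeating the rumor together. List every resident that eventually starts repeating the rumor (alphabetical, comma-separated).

Cal, Kai, Lee, Pia

Round 1 — Cal, Pia start repeating the rumor (initial).
Round 2 — checking thresholds:
  Kai: 2 of 3 neighbours ≥ 2, starts repeating the rumor.
  Lee: 1 of 2 neighbours ≥ 1, starts repeating the rumor.
Round 3 — no new spreads; cascade stops.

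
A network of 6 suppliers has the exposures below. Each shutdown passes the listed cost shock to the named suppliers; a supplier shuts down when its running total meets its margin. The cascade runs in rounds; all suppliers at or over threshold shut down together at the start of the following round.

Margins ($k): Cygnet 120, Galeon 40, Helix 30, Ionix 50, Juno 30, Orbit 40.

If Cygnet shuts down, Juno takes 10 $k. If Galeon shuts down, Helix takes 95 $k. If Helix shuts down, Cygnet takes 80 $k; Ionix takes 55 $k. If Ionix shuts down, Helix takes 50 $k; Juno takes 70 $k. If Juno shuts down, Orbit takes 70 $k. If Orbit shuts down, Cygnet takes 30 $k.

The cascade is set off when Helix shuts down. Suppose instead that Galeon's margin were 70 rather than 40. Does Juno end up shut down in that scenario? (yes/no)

With Galeon's margin at 70:
Round 1 — Helix shuts down (initial).
  Cygnet: +80 → 80 < 120
  Ionix: +55 → 55 ≥ 50
Round 2 — Ionix shuts down.
  Juno: +70 → 70 ≥ 30
Round 3 — Juno shuts down.
  Orbit: +70 → 70 ≥ 40
Round 4 — Orbit shuts down.
  Cygnet: +30 → 110 < 120
No further shutdowns.

yes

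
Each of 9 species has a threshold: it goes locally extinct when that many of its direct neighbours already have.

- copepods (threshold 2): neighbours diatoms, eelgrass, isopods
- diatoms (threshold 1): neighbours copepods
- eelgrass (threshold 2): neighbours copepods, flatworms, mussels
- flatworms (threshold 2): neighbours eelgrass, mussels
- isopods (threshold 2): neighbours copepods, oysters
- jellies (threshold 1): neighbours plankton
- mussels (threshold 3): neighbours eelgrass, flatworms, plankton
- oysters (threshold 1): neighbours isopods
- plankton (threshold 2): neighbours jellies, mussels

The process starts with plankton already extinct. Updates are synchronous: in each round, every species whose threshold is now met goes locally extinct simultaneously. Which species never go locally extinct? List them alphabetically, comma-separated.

copepods, diatoms, eelgrass, flatworms, isopods, mussels, oysters

Round 1 — plankton goes locally extinct (initial).
Round 2 — checking thresholds:
  jellies: 1 of 1 neighbours ≥ 1, goes locally extinct.
  mussels: 1 of 3 neighbours < 3, holds.
Round 3 — no new extinctions; cascade stops.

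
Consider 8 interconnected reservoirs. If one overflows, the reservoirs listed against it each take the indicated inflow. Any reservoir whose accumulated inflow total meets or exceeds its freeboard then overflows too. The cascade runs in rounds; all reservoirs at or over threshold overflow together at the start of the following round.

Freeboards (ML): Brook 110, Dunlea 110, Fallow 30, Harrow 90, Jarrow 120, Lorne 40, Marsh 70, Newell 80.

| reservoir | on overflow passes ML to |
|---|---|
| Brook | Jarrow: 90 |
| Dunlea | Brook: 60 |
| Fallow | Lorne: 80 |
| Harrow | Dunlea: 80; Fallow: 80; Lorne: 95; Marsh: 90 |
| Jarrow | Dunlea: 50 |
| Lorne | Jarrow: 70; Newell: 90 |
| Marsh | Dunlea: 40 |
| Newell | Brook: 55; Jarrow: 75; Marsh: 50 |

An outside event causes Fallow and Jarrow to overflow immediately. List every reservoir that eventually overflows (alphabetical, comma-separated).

Round 1 — Fallow, Jarrow overflow (initial).
  Dunlea: +50 → 50 < 110
  Lorne: +80 → 80 ≥ 40
Round 2 — Lorne overflows.
  Newell: +90 → 90 ≥ 80
Round 3 — Newell overflows.
  Brook: +55 → 55 < 110
  Marsh: +50 → 50 < 70
No further overflows.

Fallow, Jarrow, Lorne, Newell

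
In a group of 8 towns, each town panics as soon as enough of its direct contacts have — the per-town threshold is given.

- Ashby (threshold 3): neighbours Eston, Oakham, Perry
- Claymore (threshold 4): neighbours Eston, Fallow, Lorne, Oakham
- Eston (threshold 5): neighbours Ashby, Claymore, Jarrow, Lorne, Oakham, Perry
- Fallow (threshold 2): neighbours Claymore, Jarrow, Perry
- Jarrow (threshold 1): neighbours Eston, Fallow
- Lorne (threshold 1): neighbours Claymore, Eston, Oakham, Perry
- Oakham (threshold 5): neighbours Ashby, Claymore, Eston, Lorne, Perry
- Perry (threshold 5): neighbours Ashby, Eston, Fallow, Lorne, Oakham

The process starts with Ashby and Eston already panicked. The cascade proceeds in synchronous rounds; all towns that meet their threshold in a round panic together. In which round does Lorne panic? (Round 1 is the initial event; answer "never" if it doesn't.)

Round 1 — Ashby, Eston panic (initial).
Round 2 — checking thresholds:
  Claymore: 1 of 4 neighbours < 4, below threshold.
  Jarrow: 1 of 2 neighbours ≥ 1, panics.
  Lorne: 1 of 4 neighbours ≥ 1, panics.
  Oakham: 2 of 5 neighbours < 5, below threshold.
  Perry: 2 of 5 neighbours < 5, below threshold.
Round 3 — no new panics; cascade stops.

2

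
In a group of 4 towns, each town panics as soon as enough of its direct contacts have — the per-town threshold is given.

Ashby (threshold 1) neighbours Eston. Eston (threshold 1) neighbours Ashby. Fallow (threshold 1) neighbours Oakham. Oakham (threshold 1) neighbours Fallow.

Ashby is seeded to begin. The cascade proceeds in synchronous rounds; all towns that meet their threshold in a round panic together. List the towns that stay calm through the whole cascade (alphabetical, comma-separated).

Round 1 — Ashby panics (initial).
Round 2 — checking thresholds:
  Eston: 1 of 1 neighbours ≥ 1, panics.
Round 3 — no new panics; cascade stops.

Fallow, Oakham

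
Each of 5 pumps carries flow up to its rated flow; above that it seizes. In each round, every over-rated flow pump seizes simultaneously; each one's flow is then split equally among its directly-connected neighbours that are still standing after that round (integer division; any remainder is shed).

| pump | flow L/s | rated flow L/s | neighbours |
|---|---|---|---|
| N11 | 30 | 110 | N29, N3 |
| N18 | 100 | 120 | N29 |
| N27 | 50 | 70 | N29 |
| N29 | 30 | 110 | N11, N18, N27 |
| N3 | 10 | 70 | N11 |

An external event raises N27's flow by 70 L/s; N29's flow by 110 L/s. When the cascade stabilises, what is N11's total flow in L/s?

Round 1 — N27 at 120 > 70; N29 at 140 > 110. N27, N29 seize.
  N27 sheds 120 L/s: no online neighbours, lost.
  N29 sheds 140 L/s to N11, N18: 70 each.
    N11: 30+70 = 100 ≤ 110
    N18: 100+70 = 170 > 120
Round 2 — N18 seizes.
  N18 sheds 170 L/s: no online neighbours, lost.
No further seizures.

100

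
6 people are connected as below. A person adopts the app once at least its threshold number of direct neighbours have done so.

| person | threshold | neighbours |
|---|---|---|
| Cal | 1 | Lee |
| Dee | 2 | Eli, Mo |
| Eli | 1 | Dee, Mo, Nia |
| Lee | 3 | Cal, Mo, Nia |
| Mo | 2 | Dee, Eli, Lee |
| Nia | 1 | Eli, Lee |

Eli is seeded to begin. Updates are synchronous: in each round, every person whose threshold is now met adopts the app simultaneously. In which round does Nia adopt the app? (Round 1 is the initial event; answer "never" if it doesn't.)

Round 1 — Eli adopts the app (initial).
Round 2 — checking thresholds:
  Dee: 1 of 2 neighbours < 2, not yet.
  Mo: 1 of 3 neighbours < 2, not yet.
  Nia: 1 of 2 neighbours ≥ 1, adopts the app.
Round 3 — no new adoptions; cascade stops.

2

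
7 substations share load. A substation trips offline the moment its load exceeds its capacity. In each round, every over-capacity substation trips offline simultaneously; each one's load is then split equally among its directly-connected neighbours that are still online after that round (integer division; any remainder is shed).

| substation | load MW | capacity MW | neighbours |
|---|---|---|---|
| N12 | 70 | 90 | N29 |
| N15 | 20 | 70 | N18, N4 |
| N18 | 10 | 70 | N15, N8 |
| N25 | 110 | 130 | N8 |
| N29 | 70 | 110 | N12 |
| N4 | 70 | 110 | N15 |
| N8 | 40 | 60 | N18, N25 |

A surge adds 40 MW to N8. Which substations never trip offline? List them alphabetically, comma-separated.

N12, N15, N18, N29, N4

Round 1 — N8 at 80 > 60. N8 trips offline.
  N8 sheds 80 MW to N18, N25: 40 each.
    N18: 10+40 = 50 ≤ 70
    N25: 110+40 = 150 > 130
Round 2 — N25 trips offline.
  N25 sheds 150 MW: no online neighbours, lost.
No further trips.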